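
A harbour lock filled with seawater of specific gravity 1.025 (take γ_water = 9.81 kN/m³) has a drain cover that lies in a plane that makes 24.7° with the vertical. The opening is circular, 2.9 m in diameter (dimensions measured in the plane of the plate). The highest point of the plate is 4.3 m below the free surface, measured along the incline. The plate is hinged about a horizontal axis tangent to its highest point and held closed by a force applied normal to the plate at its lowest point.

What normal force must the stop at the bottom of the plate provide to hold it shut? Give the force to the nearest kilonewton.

P ≈ 184 kN

γ = 1.025 × 9.81 = 10.05525 kN/m³.
The plate makes 24.7° with the vertical, i.e. θ = 90° − 24.7° = 65.3° to the horizontal. Measuring y along the incline from the free-surface line, vertical depth h = y·sinθ with sinθ = 0.908508.
The centroid is at the centre, 1.45 m below the top of the plate, so y_c = 4.3 + 1.45 = 5.75 m and h_c = 5.75 × 0.908508 = 5.22392 m.
A = π(1.45)² = 6.6052 m².
Resultant F = γ·h_c·A = 10.05525 × 5.22392 × 6.6052 = 346.957 kN.
I_c = πr⁴/4 = π × 1.45⁴/4 = 3.47186 m⁴.
Centre of pressure: y_p = y_c + I_c/(y_c·A) = 5.75 + 3.47186/(5.75 × 6.6052) = 5.75 + 0.0914131 = 5.84141 m along the plane.
The resultant acts 1.45 + 0.0914131 = 1.54141 m (along the plate) below the hinge at the top edge, so the moment about the hinge is M = F × 1.54141 = 346.957 × 1.54141 = 534.803 kN·m.
A normal force at the bottom, 2.9 m from the hinge, must supply this moment: P = 534.803/2.9 = 184.415 kN.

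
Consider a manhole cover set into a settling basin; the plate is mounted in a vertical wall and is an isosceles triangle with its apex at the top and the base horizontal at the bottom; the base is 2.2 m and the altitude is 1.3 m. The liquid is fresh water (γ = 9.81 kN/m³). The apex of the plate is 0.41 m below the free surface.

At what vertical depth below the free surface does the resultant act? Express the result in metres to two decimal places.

h_p = 1.35 m

γ = 9.81 kN/m³.
With the apex up, the centroid sits 2h/3 = 2 × 1.3/3 = 0.866667 m below the apex, so the centroid depth is h_c = 0.41 + 0.866667 = 1.27667 m.
A = ½ × 2.2 × 1.3 = 1.43 m².
Resultant F = γ·h_c·A = 9.81 × 1.27667 × 1.43 = 17.9095 kN.
I_c = b·h³/36 = 2.2 × 1.3³/36 = 0.134261 m⁴.
Centre of pressure: y_p = y_c + I_c/(y_c·A) = 1.27667 + 0.134261/(1.27667 × 1.43) = 1.27667 + 0.073542 = 1.35021 m along the plane.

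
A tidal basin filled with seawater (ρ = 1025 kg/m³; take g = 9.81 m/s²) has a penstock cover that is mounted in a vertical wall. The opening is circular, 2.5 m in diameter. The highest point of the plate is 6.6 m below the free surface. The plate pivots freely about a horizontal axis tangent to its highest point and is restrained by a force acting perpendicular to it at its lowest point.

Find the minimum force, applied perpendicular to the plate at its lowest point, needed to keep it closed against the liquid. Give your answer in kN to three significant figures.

γ = ρg = 1025 × 9.81 / 1000 = 10.05525 kN/m³.
The centroid is at the centre, 1.25 m below the top of the plate, so the centroid depth is h_c = 6.6 + 1.25 = 7.85 m.
A = π(1.25)² = 4.90874 m².
Resultant F = γ·h_c·A = 10.05525 × 7.85 × 4.90874 = 387.465 kN.
I_c = πr⁴/4 = π × 1.25⁴/4 = 1.91748 m⁴.
Centre of pressure: y_p = y_c + I_c/(y_c·A) = 7.85 + 1.91748/(7.85 × 4.90874) = 7.85 + 0.0497612 = 7.89976 m along the plane.
The resultant acts 1.25 + 0.0497612 = 1.29976 m (along the plate) below the hinge at the top edge, so the moment about the hinge is M = F × 1.29976 = 387.465 × 1.29976 = 503.612 kN·m.
A normal force at the bottom, 2.5 m from the hinge, must supply this moment: P = 503.612/2.5 = 201.445 kN.

P ≈ 201 kN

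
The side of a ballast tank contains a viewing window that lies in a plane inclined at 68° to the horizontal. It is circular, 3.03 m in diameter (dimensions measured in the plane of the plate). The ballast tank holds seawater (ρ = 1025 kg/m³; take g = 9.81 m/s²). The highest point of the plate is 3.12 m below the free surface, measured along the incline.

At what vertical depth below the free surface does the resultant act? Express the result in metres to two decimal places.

γ = ρg = 1025 × 9.81 / 1000 = 10.05525 kN/m³.
Let θ = 68° be the plate's angle to the horizontal; measure y along the incline from where the plane meets the free surface. Vertical depth h = y·sinθ with sinθ = 0.927184.
The centroid is at the centre, 1.515 m below the top of the plate, so y_c = 3.12 + 1.515 = 4.635 m and h_c = 4.635 × 0.927184 = 4.2975 m.
A = π(1.515)² = 7.21066 m².
Resultant F = γ·h_c·A = 10.05525 × 4.2975 × 7.21066 = 311.59 kN.
I_c = πr⁴/4 = π × 1.515⁴/4 = 4.13752 m⁴.
Centre of pressure: y_p = y_c + I_c/(y_c·A) = 4.635 + 4.13752/(4.635 × 7.21066) = 4.635 + 0.123798 = 4.7588 m along the plane.
Vertically, h_p = y_p·sinθ = 4.7588 × 0.927184 = 4.41228 m.

h_p = 4.41 m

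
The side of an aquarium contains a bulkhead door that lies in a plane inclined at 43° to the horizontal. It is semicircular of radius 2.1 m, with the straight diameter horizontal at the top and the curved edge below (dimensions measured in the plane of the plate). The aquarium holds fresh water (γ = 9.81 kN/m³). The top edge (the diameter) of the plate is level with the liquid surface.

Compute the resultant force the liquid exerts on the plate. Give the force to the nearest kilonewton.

F ≈ 41 kN

γ = 9.81 kN/m³.
Let θ = 43° be the plate's angle to the horizontal; measure y along the incline from where the plane meets the free surface. Vertical depth h = y·sinθ with sinθ = 0.681998.
The centroid of a semicircle lies 4r/(3π) = 0.891268 m from the diameter, here below the top edge, so y_c = 0.891268 m and h_c = 0.891268 × 0.681998 = 0.607843 m.
A = πr²/2 = π × 2.1²/2 = 6.92721 m².
Resultant F = γ·h_c·A = 9.81 × 0.607843 × 6.92721 = 41.3065 kN.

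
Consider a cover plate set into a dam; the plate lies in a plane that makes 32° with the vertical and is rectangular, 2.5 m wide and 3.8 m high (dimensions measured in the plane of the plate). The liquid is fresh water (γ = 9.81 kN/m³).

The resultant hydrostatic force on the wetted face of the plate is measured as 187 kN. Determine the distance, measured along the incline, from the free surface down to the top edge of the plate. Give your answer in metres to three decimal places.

y_top ≈ 0.466 m

γ = 9.81 kN/m³.
A = 2.5 × 3.8 = 9.5 m².
From F = γ·h_c·A, the centroid depth is h_c = 187/(9.81 × 9.5) = 2.00655 m.
The plate makes 32° with the vertical, i.e. θ = 90° − 32° = 58° to the horizontal. Measuring y along the incline from the free-surface line, vertical depth h = y·sinθ with sinθ = 0.848048.
Along the incline, y_c = h_c/sinθ = 2.00655/0.848048 = 2.36608 m.
The centroid lies 3.8/2 = 1.9 m below the top edge, so the top edge sits at y_top = 2.36608 − 1.9 = 0.46608 m along the incline.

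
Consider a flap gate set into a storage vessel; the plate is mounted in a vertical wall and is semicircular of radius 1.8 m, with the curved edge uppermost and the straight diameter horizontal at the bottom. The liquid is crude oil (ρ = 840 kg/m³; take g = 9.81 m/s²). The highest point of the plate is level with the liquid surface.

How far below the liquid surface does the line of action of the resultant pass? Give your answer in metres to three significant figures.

h_p = 1.25 m

γ = ρg = 840 × 9.81 / 1000 = 8.2404 kN/m³.
The centroid lies 4r/(3π) = 0.763944 m above the diameter, so r − 4r/(3π) = 1.8 − 0.763944 = 1.03606 m below the topmost point, so the centroid depth is h_c = 1.03606 m.
A = πr²/2 = π × 1.8²/2 = 5.08938 m².
Resultant F = γ·h_c·A = 8.2404 × 1.03606 × 5.08938 = 43.4508 kN.
I_c = (π/8 − 8/(9π))·r⁴ = 0.109757 × 1.8⁴ = 1.15219 m⁴.
Centre of pressure: y_p = y_c + I_c/(y_c·A) = 1.03606 + 1.15219/(1.03606 × 5.08938) = 1.03606 + 0.218512 = 1.25457 m along the plane.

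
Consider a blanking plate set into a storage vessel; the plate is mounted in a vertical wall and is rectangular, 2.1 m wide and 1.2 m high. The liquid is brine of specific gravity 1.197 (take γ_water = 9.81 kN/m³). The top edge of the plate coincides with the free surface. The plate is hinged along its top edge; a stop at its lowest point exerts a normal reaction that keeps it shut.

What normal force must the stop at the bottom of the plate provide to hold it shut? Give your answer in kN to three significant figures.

γ = 1.197 × 9.81 = 11.74257 kN/m³.
The centroid lies 1.2/2 = 0.6 m below the top edge, so the centroid depth is h_c = 0.6 m.
A = 2.1 × 1.2 = 2.52 m².
Resultant F = γ·h_c·A = 11.74257 × 0.6 × 2.52 = 17.7548 kN.
I_c = b·h³/12 = 2.1 × 1.2³/12 = 0.3024 m⁴.
Centre of pressure: y_p = y_c + I_c/(y_c·A) = 0.6 + 0.3024/(0.6 × 2.52) = 0.6 + 0.2 = 0.8 m along the plane.
The resultant acts 0.6 + 0.2 = 0.8 m (along the plate) below the hinge at the top edge, so the moment about the hinge is M = F × 0.8 = 17.7548 × 0.8 = 14.2038 kN·m.
A normal force at the bottom, 1.2 m from the hinge, must supply this moment: P = 14.2038/1.2 = 11.8365 kN.

P ≈ 11.8 kN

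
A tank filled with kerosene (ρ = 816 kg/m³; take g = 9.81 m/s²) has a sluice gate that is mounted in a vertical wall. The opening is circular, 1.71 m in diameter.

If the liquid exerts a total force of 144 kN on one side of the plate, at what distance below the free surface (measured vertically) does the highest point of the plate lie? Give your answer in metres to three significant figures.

γ = ρg = 816 × 9.81 / 1000 = 8.00496 kN/m³.
A = π(0.855)² = 2.29658 m².
From F = γ·h_c·A, the centroid depth is h_c = 144/(8.00496 × 2.29658) = 7.83288 m.
The centroid is at the centre, 0.855 m below the top of the plate, so the highest point sits at h_top = 7.83288 − 0.855 = 6.97788 m below the surface.

d_top ≈ 6.98 m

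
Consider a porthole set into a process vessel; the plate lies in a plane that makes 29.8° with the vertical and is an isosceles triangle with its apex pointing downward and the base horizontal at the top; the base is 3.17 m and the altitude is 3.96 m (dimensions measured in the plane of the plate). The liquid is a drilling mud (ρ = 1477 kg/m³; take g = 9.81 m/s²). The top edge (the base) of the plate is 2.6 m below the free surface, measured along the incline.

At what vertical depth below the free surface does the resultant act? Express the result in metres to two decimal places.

γ = ρg = 1477 × 9.81 / 1000 = 14.48937 kN/m³.
The plate makes 29.8° with the vertical, i.e. θ = 90° − 29.8° = 60.2° to the horizontal. Measuring y along the incline from the free-surface line, vertical depth h = y·sinθ with sinθ = 0.867765.
With the apex down, the centroid sits h/3 = 3.96/3 = 1.32 m below the base (the top edge), so y_c = 2.6 + 1.32 = 3.92 m and h_c = 3.92 × 0.867765 = 3.40164 m.
A = ½ × 3.17 × 3.96 = 6.2766 m².
Resultant F = γ·h_c·A = 14.48937 × 3.40164 × 6.2766 = 309.359 kN.
I_c = b·h³/36 = 3.17 × 3.96³/36 = 5.46817 m⁴.
Centre of pressure: y_p = y_c + I_c/(y_c·A) = 3.92 + 5.46817/(3.92 × 6.2766) = 3.92 + 0.222245 = 4.14224 m along the plane.
Vertically, h_p = y_p·sinθ = 4.14224 × 0.867765 = 3.59449 m.

h_p = 3.59 m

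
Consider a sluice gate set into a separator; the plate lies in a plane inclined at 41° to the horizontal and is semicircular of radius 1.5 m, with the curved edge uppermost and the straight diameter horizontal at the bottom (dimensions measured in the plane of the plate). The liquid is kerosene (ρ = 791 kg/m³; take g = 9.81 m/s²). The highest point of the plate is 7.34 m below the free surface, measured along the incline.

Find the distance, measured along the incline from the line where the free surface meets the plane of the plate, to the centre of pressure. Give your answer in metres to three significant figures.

y_p = 8.22 m

γ = ρg = 791 × 9.81 / 1000 = 7.75971 kN/m³.
Let θ = 41° be the plate's angle to the horizontal; measure y along the incline from where the plane meets the free surface. Vertical depth h = y·sinθ with sinθ = 0.656059.
The centroid lies 4r/(3π) = 0.63662 m above the diameter, so r − 4r/(3π) = 1.5 − 0.63662 = 0.86338 m below the topmost point, so y_c = 7.34 + 0.86338 = 8.20338 m and h_c = 8.20338 × 0.656059 = 5.3819 m.
A = πr²/2 = π × 1.5²/2 = 3.53429 m².
Resultant F = γ·h_c·A = 7.75971 × 5.3819 × 3.53429 = 147.599 kN.
I_c = (π/8 − 8/(9π))·r⁴ = 0.109757 × 1.5⁴ = 0.555645 m⁴.
Centre of pressure: y_p = y_c + I_c/(y_c·A) = 8.20338 + 0.555645/(8.20338 × 3.53429) = 8.20338 + 0.0191647 = 8.22254 m along the plane.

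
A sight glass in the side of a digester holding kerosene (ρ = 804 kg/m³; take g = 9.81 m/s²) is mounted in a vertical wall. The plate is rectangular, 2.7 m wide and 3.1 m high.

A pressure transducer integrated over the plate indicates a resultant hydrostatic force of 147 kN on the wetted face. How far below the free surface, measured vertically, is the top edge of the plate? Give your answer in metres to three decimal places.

d_top ≈ 0.677 m

γ = ρg = 804 × 9.81 / 1000 = 7.88724 kN/m³.
A = 2.7 × 3.1 = 8.37 m².
From F = γ·h_c·A, the centroid depth is h_c = 147/(7.88724 × 8.37) = 2.22673 m.
The centroid lies 3.1/2 = 1.55 m below the top edge, so the top edge sits at h_top = 2.22673 − 1.55 = 0.67673 m below the surface.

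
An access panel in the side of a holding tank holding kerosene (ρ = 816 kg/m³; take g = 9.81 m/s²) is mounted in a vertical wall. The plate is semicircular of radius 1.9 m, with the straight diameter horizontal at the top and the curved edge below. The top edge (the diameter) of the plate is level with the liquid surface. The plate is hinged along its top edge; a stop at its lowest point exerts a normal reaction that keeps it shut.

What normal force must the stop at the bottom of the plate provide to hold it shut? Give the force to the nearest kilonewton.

γ = ρg = 816 × 9.81 / 1000 = 8.00496 kN/m³.
The centroid of a semicircle lies 4r/(3π) = 0.806385 m from the diameter, here below the top edge, so the centroid depth is h_c = 0.806385 m.
A = πr²/2 = π × 1.9²/2 = 5.67057 m².
Resultant F = γ·h_c·A = 8.00496 × 0.806385 × 5.67057 = 36.604 kN.
I_c = (π/8 − 8/(9π))·r⁴ = 0.109757 × 1.9⁴ = 1.43036 m⁴.
Centre of pressure: y_p = y_c + I_c/(y_c·A) = 0.806385 + 1.43036/(0.806385 × 5.67057) = 0.806385 + 0.312807 = 1.11919 m along the plane.
The resultant acts 0.806385 + 0.312807 = 1.11919 m (along the plate) below the hinge at the top edge, so the moment about the hinge is M = F × 1.11919 = 36.604 × 1.11919 = 40.9668 kN·m.
A normal force at the bottom, 1.9 m from the hinge, must supply this moment: P = 40.9668/1.9 = 21.5615 kN.

P ≈ 22 kN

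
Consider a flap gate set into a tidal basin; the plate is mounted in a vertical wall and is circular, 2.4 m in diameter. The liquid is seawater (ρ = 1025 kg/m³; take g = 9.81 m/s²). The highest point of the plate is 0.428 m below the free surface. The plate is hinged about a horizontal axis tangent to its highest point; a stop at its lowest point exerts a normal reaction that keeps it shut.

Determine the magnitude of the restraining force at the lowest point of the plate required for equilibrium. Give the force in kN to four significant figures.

γ = ρg = 1025 × 9.81 / 1000 = 10.05525 kN/m³.
The centroid is at the centre, 1.2 m below the top of the plate, so the centroid depth is h_c = 0.428 + 1.2 = 1.628 m.
A = π(1.2)² = 4.52389 m².
Resultant F = γ·h_c·A = 10.05525 × 1.628 × 4.52389 = 74.0558 kN.
I_c = πr⁴/4 = π × 1.2⁴/4 = 1.6286 m⁴.
Centre of pressure: y_p = y_c + I_c/(y_c·A) = 1.628 + 1.6286/(1.628 × 4.52389) = 1.628 + 0.22113 = 1.84913 m along the plane.
The resultant acts 1.2 + 0.22113 = 1.42113 m (along the plate) below the hinge at the top edge, so the moment about the hinge is M = F × 1.42113 = 74.0558 × 1.42113 = 105.243 kN·m.
A normal force at the bottom, 2.4 m from the hinge, must supply this moment: P = 105.243/2.4 = 43.8513 kN.

P ≈ 43.85 kN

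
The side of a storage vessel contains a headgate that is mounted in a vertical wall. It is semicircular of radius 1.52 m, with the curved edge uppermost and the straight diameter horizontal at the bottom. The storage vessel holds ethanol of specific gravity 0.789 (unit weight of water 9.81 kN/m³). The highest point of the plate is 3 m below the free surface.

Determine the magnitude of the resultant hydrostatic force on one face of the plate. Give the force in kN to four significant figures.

F ≈ 108.8 kN

γ = 0.789 × 9.81 = 7.74009 kN/m³.
The centroid lies 4r/(3π) = 0.645108 m above the diameter, so r − 4r/(3π) = 1.52 − 0.645108 = 0.874892 m below the topmost point, so the centroid depth is h_c = 3 + 0.874892 = 3.87489 m.
A = πr²/2 = π × 1.52²/2 = 3.62917 m².
Resultant F = γ·h_c·A = 7.74009 × 3.87489 × 3.62917 = 108.846 kN.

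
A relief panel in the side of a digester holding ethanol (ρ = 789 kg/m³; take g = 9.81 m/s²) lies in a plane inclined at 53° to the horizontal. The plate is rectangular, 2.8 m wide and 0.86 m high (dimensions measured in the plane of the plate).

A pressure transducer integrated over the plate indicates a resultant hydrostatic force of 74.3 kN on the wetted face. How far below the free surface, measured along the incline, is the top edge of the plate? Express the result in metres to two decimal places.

y_top ≈ 4.56 m

γ = ρg = 789 × 9.81 / 1000 = 7.74009 kN/m³.
A = 2.8 × 0.86 = 2.408 m².
From F = γ·h_c·A, the centroid depth is h_c = 74.3/(7.74009 × 2.408) = 3.98645 m.
Let θ = 53° be the plate's angle to the horizontal; measure y along the incline from where the plane meets the free surface. Vertical depth h = y·sinθ with sinθ = 0.798636.
Along the incline, y_c = h_c/sinθ = 3.98645/0.798636 = 4.99157 m.
The centroid lies 0.86/2 = 0.43 m below the top edge, so the top edge sits at y_top = 4.99157 − 0.43 = 4.56157 m along the incline.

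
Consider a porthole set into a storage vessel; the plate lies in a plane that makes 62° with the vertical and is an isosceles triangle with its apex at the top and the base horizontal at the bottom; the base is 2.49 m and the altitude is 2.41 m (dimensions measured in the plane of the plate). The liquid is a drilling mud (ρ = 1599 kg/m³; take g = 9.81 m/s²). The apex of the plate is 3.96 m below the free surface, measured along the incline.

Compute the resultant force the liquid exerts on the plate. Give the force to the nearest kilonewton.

γ = ρg = 1599 × 9.81 / 1000 = 15.68619 kN/m³.
The plate makes 62° with the vertical, i.e. θ = 90° − 62° = 28° to the horizontal. Measuring y along the incline from the free-surface line, vertical depth h = y·sinθ with sinθ = 0.469472.
With the apex up, the centroid sits 2h/3 = 2 × 2.41/3 = 1.60667 m below the apex, so y_c = 3.96 + 1.60667 = 5.56667 m and h_c = 5.56667 × 0.469472 = 2.6134 m.
A = ½ × 2.49 × 2.41 = 3.00045 m².
Resultant F = γ·h_c·A = 15.68619 × 2.6134 × 3.00045 = 123.001 kN.

F ≈ 123 kN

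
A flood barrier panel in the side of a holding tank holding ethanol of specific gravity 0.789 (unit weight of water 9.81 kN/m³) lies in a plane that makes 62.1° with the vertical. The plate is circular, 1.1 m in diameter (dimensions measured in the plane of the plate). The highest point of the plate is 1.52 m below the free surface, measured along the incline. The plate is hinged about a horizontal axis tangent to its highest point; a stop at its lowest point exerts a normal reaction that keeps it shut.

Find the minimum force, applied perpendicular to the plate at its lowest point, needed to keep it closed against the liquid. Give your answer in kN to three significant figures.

P ≈ 3.80 kN

γ = 0.789 × 9.81 = 7.74009 kN/m³.
The plate makes 62.1° with the vertical, i.e. θ = 90° − 62.1° = 27.9° to the horizontal. Measuring y along the incline from the free-surface line, vertical depth h = y·sinθ with sinθ = 0.467930.
The centroid is at the centre, 0.55 m below the top of the plate, so y_c = 1.52 + 0.55 = 2.07 m and h_c = 2.07 × 0.467930 = 0.968615 m.
A = π(0.55)² = 0.950332 m².
Resultant F = γ·h_c·A = 7.74009 × 0.968615 × 0.950332 = 7.1248 kN.
I_c = πr⁴/4 = π × 0.55⁴/4 = 0.0718688 m⁴.
Centre of pressure: y_p = y_c + I_c/(y_c·A) = 2.07 + 0.0718688/(2.07 × 0.950332) = 2.07 + 0.0365338 = 2.10653 m along the plane.
The resultant acts 0.55 + 0.0365338 = 0.586534 m (along the plate) below the hinge at the top edge, so the moment about the hinge is M = F × 0.586534 = 7.1248 × 0.586534 = 4.17894 kN·m.
A normal force at the bottom, 1.1 m from the hinge, must supply this moment: P = 4.17894/1.1 = 3.79904 kN.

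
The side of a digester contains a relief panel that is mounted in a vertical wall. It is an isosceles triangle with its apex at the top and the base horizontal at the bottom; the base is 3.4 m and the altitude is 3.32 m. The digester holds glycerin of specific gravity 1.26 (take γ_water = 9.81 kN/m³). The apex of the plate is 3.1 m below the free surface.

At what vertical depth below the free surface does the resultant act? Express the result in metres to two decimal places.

γ = 1.26 × 9.81 = 12.3606 kN/m³.
With the apex up, the centroid sits 2h/3 = 2 × 3.32/3 = 2.21333 m below the apex, so the centroid depth is h_c = 3.1 + 2.21333 = 5.31333 m.
A = ½ × 3.4 × 3.32 = 5.644 m².
Resultant F = γ·h_c·A = 12.3606 × 5.31333 × 5.644 = 370.675 kN.
I_c = b·h³/36 = 3.4 × 3.32³/36 = 3.45613 m⁴.
Centre of pressure: y_p = y_c + I_c/(y_c·A) = 5.31333 + 3.45613/(5.31333 × 5.644) = 5.31333 + 0.115249 = 5.42858 m along the plane.

h_p = 5.43 m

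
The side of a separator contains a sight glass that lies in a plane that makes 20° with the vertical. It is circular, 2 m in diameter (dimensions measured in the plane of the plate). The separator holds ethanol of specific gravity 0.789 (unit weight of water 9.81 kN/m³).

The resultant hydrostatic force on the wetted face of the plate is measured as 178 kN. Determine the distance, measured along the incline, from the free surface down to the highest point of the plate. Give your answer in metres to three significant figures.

γ = 0.789 × 9.81 = 7.74009 kN/m³.
A = π(1)² = 3.14159 m².
From F = γ·h_c·A, the centroid depth is h_c = 178/(7.74009 × 3.14159) = 7.32023 m.
The plate makes 20° with the vertical, i.e. θ = 90° − 20° = 70° to the horizontal. Measuring y along the incline from the free-surface line, vertical depth h = y·sinθ with sinθ = 0.939693.
Along the incline, y_c = h_c/sinθ = 7.32023/0.939693 = 7.79002 m.
The centroid is at the centre, 1 m below the top of the plate, so the highest point sits at y_top = 7.79002 − 1 = 6.79002 m along the incline.

y_top ≈ 6.79 m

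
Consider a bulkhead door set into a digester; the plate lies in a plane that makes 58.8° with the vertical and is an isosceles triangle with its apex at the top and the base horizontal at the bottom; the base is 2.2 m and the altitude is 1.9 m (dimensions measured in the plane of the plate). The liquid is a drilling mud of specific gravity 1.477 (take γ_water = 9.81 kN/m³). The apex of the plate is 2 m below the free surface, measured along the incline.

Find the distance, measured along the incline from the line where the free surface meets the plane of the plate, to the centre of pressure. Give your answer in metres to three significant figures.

γ = 1.477 × 9.81 = 14.48937 kN/m³.
The plate makes 58.8° with the vertical, i.e. θ = 90° − 58.8° = 31.2° to the horizontal. Measuring y along the incline from the free-surface line, vertical depth h = y·sinθ with sinθ = 0.518027.
With the apex up, the centroid sits 2h/3 = 2 × 1.9/3 = 1.26667 m below the apex, so y_c = 2 + 1.26667 = 3.26667 m and h_c = 3.26667 × 0.518027 = 1.69222 m.
A = ½ × 2.2 × 1.9 = 2.09 m².
Resultant F = γ·h_c·A = 14.48937 × 1.69222 × 2.09 = 51.2451 kN.
I_c = b·h³/36 = 2.2 × 1.9³/36 = 0.419161 m⁴.
Centre of pressure: y_p = y_c + I_c/(y_c·A) = 3.26667 + 0.419161/(3.26667 × 2.09) = 3.26667 + 0.0613945 = 3.32806 m along the plane.

y_p = 3.33 m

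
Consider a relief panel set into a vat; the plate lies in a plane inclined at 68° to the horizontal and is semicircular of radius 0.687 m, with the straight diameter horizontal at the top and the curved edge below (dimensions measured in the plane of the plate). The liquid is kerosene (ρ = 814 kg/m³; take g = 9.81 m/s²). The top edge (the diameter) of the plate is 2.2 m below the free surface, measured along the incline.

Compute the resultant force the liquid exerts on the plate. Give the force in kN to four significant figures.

γ = ρg = 814 × 9.81 / 1000 = 7.98534 kN/m³.
Let θ = 68° be the plate's angle to the horizontal; measure y along the incline from where the plane meets the free surface. Vertical depth h = y·sinθ with sinθ = 0.927184.
The centroid of a semicircle lies 4r/(3π) = 0.291572 m from the diameter, here below the top edge, so y_c = 2.2 + 0.291572 = 2.49157 m and h_c = 2.49157 × 0.927184 = 2.31014 m.
A = πr²/2 = π × 0.687²/2 = 0.741367 m².
Resultant F = γ·h_c·A = 7.98534 × 2.31014 × 0.741367 = 13.6762 kN.

F ≈ 13.68 kN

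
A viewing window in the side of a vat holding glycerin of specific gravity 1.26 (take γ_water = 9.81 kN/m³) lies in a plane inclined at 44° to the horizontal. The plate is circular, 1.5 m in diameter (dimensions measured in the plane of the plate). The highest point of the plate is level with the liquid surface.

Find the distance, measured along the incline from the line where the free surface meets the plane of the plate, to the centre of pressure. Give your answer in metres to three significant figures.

γ = 1.26 × 9.81 = 12.3606 kN/m³.
Let θ = 44° be the plate's angle to the horizontal; measure y along the incline from where the plane meets the free surface. Vertical depth h = y·sinθ with sinθ = 0.694658.
The centroid is at the centre, 0.75 m below the top of the plate, so y_c = 0.75 m and h_c = 0.75 × 0.694658 = 0.520993 m.
A = π(0.75)² = 1.76715 m².
Resultant F = γ·h_c·A = 12.3606 × 0.520993 × 1.76715 = 11.3801 kN.
I_c = πr⁴/4 = π × 0.75⁴/4 = 0.248505 m⁴.
Centre of pressure: y_p = y_c + I_c/(y_c·A) = 0.75 + 0.248505/(0.75 × 1.76715) = 0.75 + 0.1875 = 0.9375 m along the plane.

y_p = 0.938 m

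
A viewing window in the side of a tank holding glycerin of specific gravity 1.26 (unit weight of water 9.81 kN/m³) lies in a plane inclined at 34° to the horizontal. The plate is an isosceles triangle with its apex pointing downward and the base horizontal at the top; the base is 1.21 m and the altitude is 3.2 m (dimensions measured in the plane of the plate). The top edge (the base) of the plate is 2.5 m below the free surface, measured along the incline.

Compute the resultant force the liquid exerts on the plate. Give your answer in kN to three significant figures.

F ≈ 47.7 kN

γ = 1.26 × 9.81 = 12.3606 kN/m³.
Let θ = 34° be the plate's angle to the horizontal; measure y along the incline from where the plane meets the free surface. Vertical depth h = y·sinθ with sinθ = 0.559193.
With the apex down, the centroid sits h/3 = 3.2/3 = 1.06667 m below the base (the top edge), so y_c = 2.5 + 1.06667 = 3.56667 m and h_c = 3.56667 × 0.559193 = 1.99446 m.
A = ½ × 1.21 × 3.2 = 1.936 m².
Resultant F = γ·h_c·A = 12.3606 × 1.99446 × 1.936 = 47.7277 kN.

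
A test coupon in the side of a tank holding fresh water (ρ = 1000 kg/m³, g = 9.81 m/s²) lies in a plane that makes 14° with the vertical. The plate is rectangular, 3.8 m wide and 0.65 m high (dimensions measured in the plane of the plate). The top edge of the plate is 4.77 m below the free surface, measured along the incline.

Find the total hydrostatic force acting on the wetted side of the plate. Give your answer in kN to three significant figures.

F ≈ 120 kN

γ = ρg = 1000 × 9.81 = 9810 N/m³ = 9.81 kN/m³.
The plate makes 14° with the vertical, i.e. θ = 90° − 14° = 76° to the horizontal. Measuring y along the incline from the free-surface line, vertical depth h = y·sinθ with sinθ = 0.970296.
The centroid lies 0.65/2 = 0.325 m below the top edge, so y_c = 4.77 + 0.325 = 5.095 m and h_c = 5.095 × 0.970296 = 4.94366 m.
A = 3.8 × 0.65 = 2.47 m².
Resultant F = γ·h_c·A = 9.81 × 4.94366 × 2.47 = 119.788 kN.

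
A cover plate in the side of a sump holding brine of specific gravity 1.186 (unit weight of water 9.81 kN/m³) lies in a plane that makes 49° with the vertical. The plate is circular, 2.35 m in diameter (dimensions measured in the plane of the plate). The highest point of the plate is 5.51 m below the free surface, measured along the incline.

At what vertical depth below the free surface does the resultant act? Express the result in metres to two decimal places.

h_p = 4.42 m

γ = 1.186 × 9.81 = 11.63466 kN/m³.
The plate makes 49° with the vertical, i.e. θ = 90° − 49° = 41° to the horizontal. Measuring y along the incline from the free-surface line, vertical depth h = y·sinθ with sinθ = 0.656059.
The centroid is at the centre, 1.175 m below the top of the plate, so y_c = 5.51 + 1.175 = 6.685 m and h_c = 6.685 × 0.656059 = 4.38575 m.
A = π(1.175)² = 4.33736 m².
Resultant F = γ·h_c·A = 11.63466 × 4.38575 × 4.33736 = 221.321 kN.
I_c = πr⁴/4 = π × 1.175⁴/4 = 1.49707 m⁴.
Centre of pressure: y_p = y_c + I_c/(y_c·A) = 6.685 + 1.49707/(6.685 × 4.33736) = 6.685 + 0.0516316 = 6.73663 m along the plane.
Vertically, h_p = y_p·sinθ = 6.73663 × 0.656059 = 4.41963 m.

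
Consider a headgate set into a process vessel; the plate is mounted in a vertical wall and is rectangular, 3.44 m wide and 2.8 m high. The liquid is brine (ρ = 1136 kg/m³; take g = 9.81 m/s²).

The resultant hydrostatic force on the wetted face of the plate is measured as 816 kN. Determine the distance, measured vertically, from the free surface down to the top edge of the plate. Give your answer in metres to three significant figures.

d_top ≈ 6.20 m

γ = ρg = 1136 × 9.81 / 1000 = 11.14416 kN/m³.
A = 3.44 × 2.8 = 9.632 m².
From F = γ·h_c·A, the centroid depth is h_c = 816/(11.14416 × 9.632) = 7.60197 m.
The centroid lies 2.8/2 = 1.4 m below the top edge, so the top edge sits at h_top = 7.60197 − 1.4 = 6.20197 m below the surface.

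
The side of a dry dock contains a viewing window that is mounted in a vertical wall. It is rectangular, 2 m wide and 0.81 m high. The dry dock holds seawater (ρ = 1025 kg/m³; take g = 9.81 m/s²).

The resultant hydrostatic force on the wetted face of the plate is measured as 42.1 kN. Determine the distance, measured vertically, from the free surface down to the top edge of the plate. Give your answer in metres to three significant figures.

γ = ρg = 1025 × 9.81 / 1000 = 10.05525 kN/m³.
A = 2 × 0.81 = 1.62 m².
From F = γ·h_c·A, the centroid depth is h_c = 42.1/(10.05525 × 1.62) = 2.58449 m.
The centroid lies 0.81/2 = 0.405 m below the top edge, so the top edge sits at h_top = 2.58449 − 0.405 = 2.17949 m below the surface.

d_top ≈ 2.18 m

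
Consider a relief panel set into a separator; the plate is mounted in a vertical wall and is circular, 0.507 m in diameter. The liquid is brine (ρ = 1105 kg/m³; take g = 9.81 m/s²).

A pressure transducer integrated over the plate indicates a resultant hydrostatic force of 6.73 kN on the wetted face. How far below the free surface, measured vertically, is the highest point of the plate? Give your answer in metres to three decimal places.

d_top ≈ 2.822 m

γ = ρg = 1105 × 9.81 / 1000 = 10.84005 kN/m³.
A = π(0.2535)² = 0.201886 m².
From F = γ·h_c·A, the centroid depth is h_c = 6.73/(10.84005 × 0.201886) = 3.07523 m.
The centroid is at the centre, 0.2535 m below the top of the plate, so the highest point sits at h_top = 3.07523 − 0.2535 = 2.82173 m below the surface.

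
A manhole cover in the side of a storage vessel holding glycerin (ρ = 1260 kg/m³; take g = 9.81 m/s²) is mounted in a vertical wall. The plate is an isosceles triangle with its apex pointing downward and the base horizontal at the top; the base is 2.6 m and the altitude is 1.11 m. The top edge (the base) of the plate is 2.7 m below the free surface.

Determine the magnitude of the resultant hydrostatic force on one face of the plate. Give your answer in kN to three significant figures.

γ = ρg = 1260 × 9.81 / 1000 = 12.3606 kN/m³.
With the apex down, the centroid sits h/3 = 1.11/3 = 0.37 m below the base (the top edge), so the centroid depth is h_c = 2.7 + 0.37 = 3.07 m.
A = ½ × 2.6 × 1.11 = 1.443 m².
Resultant F = γ·h_c·A = 12.3606 × 3.07 × 1.443 = 54.7576 kN.

F ≈ 54.8 kN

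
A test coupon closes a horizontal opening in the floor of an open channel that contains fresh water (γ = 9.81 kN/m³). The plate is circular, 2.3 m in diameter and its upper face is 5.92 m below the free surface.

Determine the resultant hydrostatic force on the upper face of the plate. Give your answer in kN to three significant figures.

γ = 9.81 kN/m³.
The plate is horizontal, so pressure is uniform at p = γ·h = 9.81 × 5.92 = 58.0752 kN/m².
A = π(1.15)² = 4.15476 m².
F = p·A = 58.0752 × 4.15476 = 241.289 kN.

F ≈ 241 kN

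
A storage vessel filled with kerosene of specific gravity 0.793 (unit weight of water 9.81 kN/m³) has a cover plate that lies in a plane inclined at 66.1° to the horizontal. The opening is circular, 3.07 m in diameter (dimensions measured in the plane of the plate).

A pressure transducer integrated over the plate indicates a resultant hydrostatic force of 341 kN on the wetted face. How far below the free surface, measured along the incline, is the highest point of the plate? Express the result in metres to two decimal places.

γ = 0.793 × 9.81 = 7.77933 kN/m³.
A = π(1.535)² = 7.4023 m².
From F = γ·h_c·A, the centroid depth is h_c = 341/(7.77933 × 7.4023) = 5.92169 m.
Let θ = 66.1° be the plate's angle to the horizontal; measure y along the incline from where the plane meets the free surface. Vertical depth h = y·sinθ with sinθ = 0.914254.
Along the incline, y_c = h_c/sinθ = 5.92169/0.914254 = 6.47707 m.
The centroid is at the centre, 1.535 m below the top of the plate, so the highest point sits at y_top = 6.47707 − 1.535 = 4.94207 m along the incline.

y_top ≈ 4.94 m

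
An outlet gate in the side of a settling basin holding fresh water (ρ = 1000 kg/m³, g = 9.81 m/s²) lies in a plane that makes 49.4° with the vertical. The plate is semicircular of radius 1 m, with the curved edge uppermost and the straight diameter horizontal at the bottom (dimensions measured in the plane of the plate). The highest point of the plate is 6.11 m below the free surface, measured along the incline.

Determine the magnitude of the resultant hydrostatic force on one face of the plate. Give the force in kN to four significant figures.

F ≈ 67.04 kN

γ = ρg = 1000 × 9.81 = 9810 N/m³ = 9.81 kN/m³.
The plate makes 49.4° with the vertical, i.e. θ = 90° − 49.4° = 40.6° to the horizontal. Measuring y along the incline from the free-surface line, vertical depth h = y·sinθ with sinθ = 0.650774.
The centroid lies 4r/(3π) = 0.424413 m above the diameter, so r − 4r/(3π) = 1 − 0.424413 = 0.575587 m below the topmost point, so y_c = 6.11 + 0.575587 = 6.68559 m and h_c = 6.68559 × 0.650774 = 4.35081 m.
A = πr²/2 = π × 1²/2 = 1.5708 m².
Resultant F = γ·h_c·A = 9.81 × 4.35081 × 1.5708 = 67.044 kN.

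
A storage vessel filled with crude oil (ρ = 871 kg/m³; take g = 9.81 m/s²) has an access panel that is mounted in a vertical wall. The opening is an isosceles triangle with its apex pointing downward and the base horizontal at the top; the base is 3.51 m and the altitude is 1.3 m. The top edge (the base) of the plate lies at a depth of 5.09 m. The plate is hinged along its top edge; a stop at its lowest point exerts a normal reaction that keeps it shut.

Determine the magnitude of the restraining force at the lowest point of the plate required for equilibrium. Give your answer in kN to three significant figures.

P ≈ 37.3 kN

γ = ρg = 871 × 9.81 / 1000 = 8.54451 kN/m³.
With the apex down, the centroid sits h/3 = 1.3/3 = 0.433333 m below the base (the top edge), so the centroid depth is h_c = 5.09 + 0.433333 = 5.52333 m.
A = ½ × 3.51 × 1.3 = 2.2815 m².
Resultant F = γ·h_c·A = 8.54451 × 5.52333 × 2.2815 = 107.673 kN.
I_c = b·h³/36 = 3.51 × 1.3³/36 = 0.214207 m⁴.
Centre of pressure: y_p = y_c + I_c/(y_c·A) = 5.52333 + 0.214207/(5.52333 × 2.2815) = 5.52333 + 0.0169986 = 5.54033 m along the plane.
The resultant acts 0.433333 + 0.0169986 = 0.450332 m (along the plate) below the hinge at the top edge, so the moment about the hinge is M = F × 0.450332 = 107.673 × 0.450332 = 48.4886 kN·m.
A normal force at the bottom, 1.3 m from the hinge, must supply this moment: P = 48.4886/1.3 = 37.2989 kN.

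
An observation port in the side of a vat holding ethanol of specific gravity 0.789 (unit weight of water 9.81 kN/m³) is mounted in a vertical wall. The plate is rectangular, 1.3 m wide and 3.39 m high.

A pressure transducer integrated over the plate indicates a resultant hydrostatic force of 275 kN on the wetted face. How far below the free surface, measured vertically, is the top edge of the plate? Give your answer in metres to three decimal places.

d_top ≈ 6.367 m

γ = 0.789 × 9.81 = 7.74009 kN/m³.
A = 1.3 × 3.39 = 4.407 m².
From F = γ·h_c·A, the centroid depth is h_c = 275/(7.74009 × 4.407) = 8.06202 m.
The centroid lies 3.39/2 = 1.695 m below the top edge, so the top edge sits at h_top = 8.06202 − 1.695 = 6.36702 m below the surface.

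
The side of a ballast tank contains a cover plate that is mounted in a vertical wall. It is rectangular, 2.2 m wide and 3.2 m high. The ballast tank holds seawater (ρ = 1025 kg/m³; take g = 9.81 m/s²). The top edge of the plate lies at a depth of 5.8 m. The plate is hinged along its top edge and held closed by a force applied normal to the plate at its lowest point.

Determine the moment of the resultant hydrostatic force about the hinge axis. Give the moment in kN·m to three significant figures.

M ≈ 899 kN·m

γ = ρg = 1025 × 9.81 / 1000 = 10.05525 kN/m³.
The centroid lies 3.2/2 = 1.6 m below the top edge, so the centroid depth is h_c = 5.8 + 1.6 = 7.4 m.
A = 2.2 × 3.2 = 7.04 m².
Resultant F = γ·h_c·A = 10.05525 × 7.4 × 7.04 = 523.838 kN.
I_c = b·h³/12 = 2.2 × 3.2³/12 = 6.00747 m⁴.
Centre of pressure: y_p = y_c + I_c/(y_c·A) = 7.4 + 6.00747/(7.4 × 7.04) = 7.4 + 0.115315 = 7.51532 m along the plane.
The resultant acts 1.6 + 0.115315 = 1.71532 m (along the plate) below the hinge at the top edge, so the moment about the hinge is M = F × 1.71532 = 523.838 × 1.71532 = 898.55 kN·m.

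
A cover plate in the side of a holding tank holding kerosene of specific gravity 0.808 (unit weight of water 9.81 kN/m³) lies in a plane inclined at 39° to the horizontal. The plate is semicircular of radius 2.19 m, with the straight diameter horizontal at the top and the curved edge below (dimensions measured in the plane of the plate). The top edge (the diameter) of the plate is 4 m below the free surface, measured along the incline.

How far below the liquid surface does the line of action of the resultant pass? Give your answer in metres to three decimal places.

γ = 0.808 × 9.81 = 7.92648 kN/m³.
Let θ = 39° be the plate's angle to the horizontal; measure y along the incline from where the plane meets the free surface. Vertical depth h = y·sinθ with sinθ = 0.629320.
The centroid of a semicircle lies 4r/(3π) = 0.929465 m from the diameter, here below the top edge, so y_c = 4 + 0.929465 = 4.92947 m and h_c = 4.92947 × 0.629320 = 3.10221 m.
A = πr²/2 = π × 2.19²/2 = 7.5337 m².
Resultant F = γ·h_c·A = 7.92648 × 3.10221 × 7.5337 = 185.251 kN.
I_c = (π/8 − 8/(9π))·r⁴ = 0.109757 × 2.19⁴ = 2.52469 m⁴.
Centre of pressure: y_p = y_c + I_c/(y_c·A) = 4.92947 + 2.52469/(4.92947 × 7.5337) = 4.92947 + 0.0679829 = 4.99745 m along the plane.
Vertically, h_p = y_p·sinθ = 4.99745 × 0.629320 = 3.145 m.

h_p = 3.145 m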